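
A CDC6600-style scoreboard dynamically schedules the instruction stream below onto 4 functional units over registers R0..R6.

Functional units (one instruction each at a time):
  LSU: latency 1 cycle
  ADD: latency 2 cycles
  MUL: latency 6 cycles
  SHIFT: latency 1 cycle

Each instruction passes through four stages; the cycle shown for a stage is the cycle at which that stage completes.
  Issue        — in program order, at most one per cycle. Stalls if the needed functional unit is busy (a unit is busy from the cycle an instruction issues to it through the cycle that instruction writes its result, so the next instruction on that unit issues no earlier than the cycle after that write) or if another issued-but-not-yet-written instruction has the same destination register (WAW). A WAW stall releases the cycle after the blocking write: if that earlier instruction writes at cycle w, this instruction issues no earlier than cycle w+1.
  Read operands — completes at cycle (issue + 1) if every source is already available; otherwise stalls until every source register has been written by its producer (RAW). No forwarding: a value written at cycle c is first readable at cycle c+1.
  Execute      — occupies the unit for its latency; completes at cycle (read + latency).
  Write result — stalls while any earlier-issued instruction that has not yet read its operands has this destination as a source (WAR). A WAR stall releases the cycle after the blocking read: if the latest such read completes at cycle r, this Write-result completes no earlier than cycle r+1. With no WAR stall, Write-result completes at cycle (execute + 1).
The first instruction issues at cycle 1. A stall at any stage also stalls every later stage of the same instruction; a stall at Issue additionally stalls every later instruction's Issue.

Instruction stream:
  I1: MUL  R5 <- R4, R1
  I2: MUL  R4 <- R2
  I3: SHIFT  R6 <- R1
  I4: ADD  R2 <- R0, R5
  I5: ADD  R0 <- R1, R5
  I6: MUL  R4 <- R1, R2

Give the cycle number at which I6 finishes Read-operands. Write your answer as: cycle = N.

t=1  I1 issues→MUL
t=2  I1 reads
t=8  I1 exec-done
t=9  I1 writes R5
t=10  I2 issues→MUL
t=11  I2 reads, I3 issues→SHIFT
t=12  I3 reads, I4 issues→ADD
t=13  I3 exec-done, I4 reads
t=14  I3 writes R6
t=15  I4 exec-done
t=16  I4 writes R2
t=17  I2 exec-done, I5 issues→ADD
t=18  I2 writes R4, I5 reads
t=19  I6 issues→MUL
t=20  I5 exec-done, I6 reads
t=21  I5 writes R0
t=26  I6 exec-done
t=27  I6 writes R4

cycle = 20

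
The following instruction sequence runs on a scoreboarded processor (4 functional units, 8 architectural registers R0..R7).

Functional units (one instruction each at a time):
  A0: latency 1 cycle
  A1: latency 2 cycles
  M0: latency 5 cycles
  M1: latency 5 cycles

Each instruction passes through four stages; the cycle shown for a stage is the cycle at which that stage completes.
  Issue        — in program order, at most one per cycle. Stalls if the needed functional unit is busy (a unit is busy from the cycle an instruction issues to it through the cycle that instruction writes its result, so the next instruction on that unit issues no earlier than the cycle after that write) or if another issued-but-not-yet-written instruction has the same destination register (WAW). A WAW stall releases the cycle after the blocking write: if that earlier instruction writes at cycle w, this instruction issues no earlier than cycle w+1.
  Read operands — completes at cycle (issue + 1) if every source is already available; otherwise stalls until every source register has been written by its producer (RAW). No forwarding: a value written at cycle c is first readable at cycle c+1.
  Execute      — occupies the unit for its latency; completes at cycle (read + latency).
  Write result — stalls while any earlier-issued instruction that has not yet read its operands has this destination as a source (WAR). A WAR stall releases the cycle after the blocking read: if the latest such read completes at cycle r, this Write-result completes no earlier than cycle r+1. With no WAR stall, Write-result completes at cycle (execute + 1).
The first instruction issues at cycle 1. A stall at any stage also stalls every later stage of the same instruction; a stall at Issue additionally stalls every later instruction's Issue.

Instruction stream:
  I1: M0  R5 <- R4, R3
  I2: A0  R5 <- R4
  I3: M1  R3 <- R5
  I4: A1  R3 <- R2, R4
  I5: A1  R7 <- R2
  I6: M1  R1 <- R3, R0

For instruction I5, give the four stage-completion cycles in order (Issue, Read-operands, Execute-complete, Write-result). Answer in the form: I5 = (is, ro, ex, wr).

I5 = (25, 26, 28, 29)

cycle 1: I1 dispatched to M0
cycle 2: I1 operands ready
cycle 7: I1 complete
cycle 8: R5←I1
cycle 9: I2 dispatched to A0
cycle 10: I2 operands ready | I3 dispatched to M1
cycle 11: I2 complete
cycle 12: R5←I2
cycle 13: I3 operands ready
cycle 18: I3 complete
cycle 19: R3←I3
cycle 20: I4 dispatched to A1
cycle 21: I4 operands ready
cycle 23: I4 complete
cycle 24: R3←I4
cycle 25: I5 dispatched to A1
cycle 26: I5 operands ready | I6 dispatched to M1
cycle 27: I6 operands ready
cycle 28: I5 complete
cycle 29: R7←I5
cycle 32: I6 complete
cycle 33: R1←I6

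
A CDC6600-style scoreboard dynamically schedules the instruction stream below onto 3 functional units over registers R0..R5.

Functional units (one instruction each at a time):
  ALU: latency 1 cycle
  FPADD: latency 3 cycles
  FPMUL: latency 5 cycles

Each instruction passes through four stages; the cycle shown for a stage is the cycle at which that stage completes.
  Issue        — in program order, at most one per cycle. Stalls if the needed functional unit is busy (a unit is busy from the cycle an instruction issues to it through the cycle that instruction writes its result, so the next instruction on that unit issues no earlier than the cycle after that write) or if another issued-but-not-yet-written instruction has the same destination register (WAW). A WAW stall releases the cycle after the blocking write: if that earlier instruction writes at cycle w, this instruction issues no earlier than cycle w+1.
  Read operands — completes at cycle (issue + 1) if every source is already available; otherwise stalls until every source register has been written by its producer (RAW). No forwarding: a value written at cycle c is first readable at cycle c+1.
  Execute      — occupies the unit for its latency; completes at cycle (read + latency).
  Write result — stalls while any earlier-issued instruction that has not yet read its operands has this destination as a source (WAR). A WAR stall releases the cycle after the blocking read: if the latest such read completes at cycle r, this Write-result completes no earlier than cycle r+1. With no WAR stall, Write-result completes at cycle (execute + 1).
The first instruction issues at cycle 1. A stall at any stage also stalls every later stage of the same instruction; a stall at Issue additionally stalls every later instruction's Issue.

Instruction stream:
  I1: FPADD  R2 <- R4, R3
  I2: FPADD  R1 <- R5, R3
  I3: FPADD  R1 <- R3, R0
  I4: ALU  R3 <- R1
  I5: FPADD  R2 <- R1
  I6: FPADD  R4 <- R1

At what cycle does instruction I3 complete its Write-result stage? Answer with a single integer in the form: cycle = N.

c1: I1→FPADD
c2: I1 RO
c5: I1 EX
c6: I1 WR R2
c7: I2→FPADD
c8: I2 RO
c11: I2 EX
c12: I2 WR R1
c13: I3→FPADD
c14: I3 RO | I4→ALU
c17: I3 EX
c18: I3 WR R1
c19: I4 RO | I5→FPADD
c20: I4 EX | I5 RO
c21: I4 WR R3
c23: I5 EX
c24: I5 WR R2
c25: I6→FPADD
c26: I6 RO
c29: I6 EX
c30: I6 WR R4

cycle = 18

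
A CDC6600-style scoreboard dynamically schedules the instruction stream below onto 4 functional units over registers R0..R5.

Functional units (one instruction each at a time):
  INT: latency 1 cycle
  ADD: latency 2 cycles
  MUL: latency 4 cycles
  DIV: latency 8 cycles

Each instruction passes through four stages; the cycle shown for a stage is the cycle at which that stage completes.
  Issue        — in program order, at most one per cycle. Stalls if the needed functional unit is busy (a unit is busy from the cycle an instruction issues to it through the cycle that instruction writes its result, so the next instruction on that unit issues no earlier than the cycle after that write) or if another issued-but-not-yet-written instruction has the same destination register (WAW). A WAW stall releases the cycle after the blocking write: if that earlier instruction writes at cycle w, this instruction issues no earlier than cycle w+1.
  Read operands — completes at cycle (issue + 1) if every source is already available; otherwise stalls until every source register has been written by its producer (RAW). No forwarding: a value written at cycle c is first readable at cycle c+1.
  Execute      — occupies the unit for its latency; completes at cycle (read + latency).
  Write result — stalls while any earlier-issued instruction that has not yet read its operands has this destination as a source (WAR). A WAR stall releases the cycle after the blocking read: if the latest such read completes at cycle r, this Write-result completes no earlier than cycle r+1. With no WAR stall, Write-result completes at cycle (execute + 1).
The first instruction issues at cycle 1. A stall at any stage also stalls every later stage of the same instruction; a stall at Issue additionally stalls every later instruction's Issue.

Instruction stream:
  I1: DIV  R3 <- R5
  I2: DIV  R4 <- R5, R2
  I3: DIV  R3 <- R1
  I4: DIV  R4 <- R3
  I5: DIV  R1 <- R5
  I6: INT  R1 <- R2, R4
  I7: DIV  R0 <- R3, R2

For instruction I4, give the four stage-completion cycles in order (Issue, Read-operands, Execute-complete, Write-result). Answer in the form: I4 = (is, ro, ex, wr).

[1] I1 dispatched to DIV
[2] I1 operands ready
[10] I1 complete
[11] R3←I1
[12] I2 dispatched to DIV
[13] I2 operands ready
[21] I2 complete
[22] R4←I2
[23] I3 dispatched to DIV
[24] I3 operands ready
[32] I3 complete
[33] R3←I3
[34] I4 dispatched to DIV
[35] I4 operands ready
[43] I4 complete
[44] R4←I4
[45] I5 dispatched to DIV
[46] I5 operands ready
[54] I5 complete
[55] R1←I5
[56] I6 dispatched to INT
[57] I6 operands ready, I7 dispatched to DIV
[58] I6 complete, I7 operands ready
[59] R1←I6
[66] I7 complete
[67] R0←I7

I4 = (34, 35, 43, 44)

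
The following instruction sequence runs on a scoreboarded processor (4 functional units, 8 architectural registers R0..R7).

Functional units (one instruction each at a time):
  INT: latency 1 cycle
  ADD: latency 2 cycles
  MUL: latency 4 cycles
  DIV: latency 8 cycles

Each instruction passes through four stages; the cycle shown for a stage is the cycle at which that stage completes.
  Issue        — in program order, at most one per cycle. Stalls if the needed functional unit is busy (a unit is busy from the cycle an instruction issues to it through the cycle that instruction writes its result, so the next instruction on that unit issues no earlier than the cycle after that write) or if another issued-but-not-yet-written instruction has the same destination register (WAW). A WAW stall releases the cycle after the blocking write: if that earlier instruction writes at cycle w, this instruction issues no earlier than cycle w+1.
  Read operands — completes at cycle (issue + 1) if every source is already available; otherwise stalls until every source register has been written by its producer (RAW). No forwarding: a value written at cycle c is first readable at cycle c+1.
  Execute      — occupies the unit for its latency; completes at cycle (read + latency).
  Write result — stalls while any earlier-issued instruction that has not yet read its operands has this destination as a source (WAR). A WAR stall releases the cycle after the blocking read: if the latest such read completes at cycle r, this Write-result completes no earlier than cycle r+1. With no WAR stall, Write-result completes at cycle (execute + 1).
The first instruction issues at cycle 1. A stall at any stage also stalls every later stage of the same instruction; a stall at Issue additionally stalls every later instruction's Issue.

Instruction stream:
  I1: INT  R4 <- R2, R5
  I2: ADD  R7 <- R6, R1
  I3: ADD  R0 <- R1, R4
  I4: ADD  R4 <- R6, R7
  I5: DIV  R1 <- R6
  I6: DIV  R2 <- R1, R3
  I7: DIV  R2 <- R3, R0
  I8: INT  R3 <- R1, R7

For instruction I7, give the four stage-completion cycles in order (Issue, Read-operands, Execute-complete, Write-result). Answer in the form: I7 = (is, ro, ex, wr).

I7 = (35, 36, 44, 45)

t=1  I1 dispatched to INT
t=2  I1 operands ready · I2 dispatched to ADD
t=3  I1 complete · I2 operands ready
t=4  R4←I1
t=5  I2 complete
t=6  R7←I2
t=7  I3 dispatched to ADD
t=8  I3 operands ready
t=10  I3 complete
t=11  R0←I3
t=12  I4 dispatched to ADD
t=13  I4 operands ready · I5 dispatched to DIV
t=14  I5 operands ready
t=15  I4 complete
t=16  R4←I4
t=22  I5 complete
t=23  R1←I5
t=24  I6 dispatched to DIV
t=25  I6 operands ready
t=33  I6 complete
t=34  R2←I6
t=35  I7 dispatched to DIV
t=36  I7 operands ready · I8 dispatched to INT
t=37  I8 operands ready
t=38  I8 complete
t=39  R3←I8
t=44  I7 complete
t=45  R2←I7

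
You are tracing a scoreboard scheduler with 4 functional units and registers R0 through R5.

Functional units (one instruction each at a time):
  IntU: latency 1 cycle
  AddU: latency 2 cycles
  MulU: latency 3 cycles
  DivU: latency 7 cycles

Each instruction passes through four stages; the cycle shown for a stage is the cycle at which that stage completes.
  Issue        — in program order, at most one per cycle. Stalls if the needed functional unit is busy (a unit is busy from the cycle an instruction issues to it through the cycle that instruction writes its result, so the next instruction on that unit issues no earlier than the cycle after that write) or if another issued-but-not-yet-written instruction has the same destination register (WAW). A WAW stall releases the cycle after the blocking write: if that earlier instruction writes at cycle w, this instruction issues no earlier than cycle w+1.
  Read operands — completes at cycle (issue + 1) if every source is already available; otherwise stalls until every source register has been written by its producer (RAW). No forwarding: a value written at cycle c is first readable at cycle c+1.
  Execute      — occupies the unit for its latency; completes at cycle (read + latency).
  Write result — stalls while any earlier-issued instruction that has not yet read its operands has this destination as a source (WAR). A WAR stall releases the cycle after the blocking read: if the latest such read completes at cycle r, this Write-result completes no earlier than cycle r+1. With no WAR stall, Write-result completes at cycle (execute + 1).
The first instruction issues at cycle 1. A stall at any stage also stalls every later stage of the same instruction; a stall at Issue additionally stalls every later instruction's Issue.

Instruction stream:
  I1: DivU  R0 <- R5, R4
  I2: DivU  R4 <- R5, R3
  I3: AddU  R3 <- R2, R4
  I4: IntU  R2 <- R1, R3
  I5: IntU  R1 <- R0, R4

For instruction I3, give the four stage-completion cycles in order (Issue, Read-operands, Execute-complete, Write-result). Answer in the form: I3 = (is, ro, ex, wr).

I3 = (12, 21, 23, 24)

I1 -> (1, 2, 9, 10)
I2 -> (11, 12, 19, 20)  // struct: DivU busy until I1 writes@10
I3 -> (12, 21, 23, 24)  // RAW R4: wait I2 write@20
I4 -> (13, 25, 26, 27)  // RAW R3: wait I3 write@24
I5 -> (28, 29, 30, 31)  // struct: IntU busy until I4 writes@27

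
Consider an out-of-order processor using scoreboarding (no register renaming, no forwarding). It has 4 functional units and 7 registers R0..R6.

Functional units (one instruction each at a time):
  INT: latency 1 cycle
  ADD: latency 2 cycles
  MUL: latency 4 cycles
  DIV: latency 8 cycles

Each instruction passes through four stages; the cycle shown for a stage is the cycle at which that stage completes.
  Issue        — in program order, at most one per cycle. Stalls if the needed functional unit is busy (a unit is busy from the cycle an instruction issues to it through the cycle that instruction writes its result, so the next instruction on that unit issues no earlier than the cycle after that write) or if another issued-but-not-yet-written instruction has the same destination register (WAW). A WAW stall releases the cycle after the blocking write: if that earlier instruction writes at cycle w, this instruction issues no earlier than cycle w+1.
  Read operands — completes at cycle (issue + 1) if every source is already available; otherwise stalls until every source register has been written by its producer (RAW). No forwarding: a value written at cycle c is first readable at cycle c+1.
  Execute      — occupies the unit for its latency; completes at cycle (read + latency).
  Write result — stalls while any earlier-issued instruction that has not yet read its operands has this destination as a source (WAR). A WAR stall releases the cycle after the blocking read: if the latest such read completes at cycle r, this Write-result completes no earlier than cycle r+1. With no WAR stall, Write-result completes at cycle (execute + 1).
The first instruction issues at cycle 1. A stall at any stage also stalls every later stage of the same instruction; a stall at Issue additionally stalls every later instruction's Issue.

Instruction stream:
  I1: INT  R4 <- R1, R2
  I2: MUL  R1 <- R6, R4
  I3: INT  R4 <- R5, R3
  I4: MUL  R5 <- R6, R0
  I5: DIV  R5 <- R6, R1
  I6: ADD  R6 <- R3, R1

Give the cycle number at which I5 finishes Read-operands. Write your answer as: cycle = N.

cycle = 19

t=1  I1 dispatched to INT
t=2  I1 operands ready | I2 dispatched to MUL
t=3  I1 complete
t=4  R4←I1
t=5  I2 operands ready | I3 dispatched to INT
t=6  I3 operands ready
t=7  I3 complete
t=8  R4←I3
t=9  I2 complete
t=10  R1←I2
t=11  I4 dispatched to MUL
t=12  I4 operands ready
t=16  I4 complete
t=17  R5←I4
t=18  I5 dispatched to DIV
t=19  I5 operands ready | I6 dispatched to ADD
t=20  I6 operands ready
t=22  I6 complete
t=23  R6←I6
t=27  I5 complete
t=28  R5←I5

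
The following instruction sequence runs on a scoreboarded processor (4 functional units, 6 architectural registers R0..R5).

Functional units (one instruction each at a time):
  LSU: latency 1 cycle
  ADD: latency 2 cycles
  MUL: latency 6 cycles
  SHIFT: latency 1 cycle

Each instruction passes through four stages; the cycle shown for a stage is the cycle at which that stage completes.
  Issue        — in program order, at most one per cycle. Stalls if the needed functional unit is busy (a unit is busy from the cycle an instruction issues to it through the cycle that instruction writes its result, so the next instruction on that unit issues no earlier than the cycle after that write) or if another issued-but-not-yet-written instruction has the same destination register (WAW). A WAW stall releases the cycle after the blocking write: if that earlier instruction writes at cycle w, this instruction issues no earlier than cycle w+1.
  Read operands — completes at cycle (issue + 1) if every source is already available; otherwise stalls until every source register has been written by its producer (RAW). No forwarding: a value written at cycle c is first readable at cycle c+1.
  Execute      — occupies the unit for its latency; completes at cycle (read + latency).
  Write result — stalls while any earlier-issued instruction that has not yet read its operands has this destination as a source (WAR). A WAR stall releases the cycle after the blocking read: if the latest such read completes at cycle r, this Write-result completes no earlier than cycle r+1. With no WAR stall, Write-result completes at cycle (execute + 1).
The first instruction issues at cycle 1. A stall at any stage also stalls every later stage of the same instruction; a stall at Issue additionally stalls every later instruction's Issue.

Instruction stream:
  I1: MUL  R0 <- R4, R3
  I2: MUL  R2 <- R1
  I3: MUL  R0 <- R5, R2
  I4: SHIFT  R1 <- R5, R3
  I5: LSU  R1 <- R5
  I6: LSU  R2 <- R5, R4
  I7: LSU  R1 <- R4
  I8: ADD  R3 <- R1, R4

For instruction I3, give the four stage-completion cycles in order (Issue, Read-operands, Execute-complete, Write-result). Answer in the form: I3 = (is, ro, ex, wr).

cycle 1: I1 issues→MUL
cycle 2: I1 reads
cycle 8: I1 exec-done
cycle 9: I1 writes R0
cycle 10: I2 issues→MUL
cycle 11: I2 reads
cycle 17: I2 exec-done
cycle 18: I2 writes R2
cycle 19: I3 issues→MUL
cycle 20: I3 reads · I4 issues→SHIFT
cycle 21: I4 reads
cycle 22: I4 exec-done
cycle 23: I4 writes R1
cycle 24: I5 issues→LSU
cycle 25: I5 reads
cycle 26: I3 exec-done · I5 exec-done
cycle 27: I3 writes R0 · I5 writes R1
cycle 28: I6 issues→LSU
cycle 29: I6 reads
cycle 30: I6 exec-done
cycle 31: I6 writes R2
cycle 32: I7 issues→LSU
cycle 33: I7 reads · I8 issues→ADD
cycle 34: I7 exec-done
cycle 35: I7 writes R1
cycle 36: I8 reads
cycle 38: I8 exec-done
cycle 39: I8 writes R3

I3 = (19, 20, 26, 27)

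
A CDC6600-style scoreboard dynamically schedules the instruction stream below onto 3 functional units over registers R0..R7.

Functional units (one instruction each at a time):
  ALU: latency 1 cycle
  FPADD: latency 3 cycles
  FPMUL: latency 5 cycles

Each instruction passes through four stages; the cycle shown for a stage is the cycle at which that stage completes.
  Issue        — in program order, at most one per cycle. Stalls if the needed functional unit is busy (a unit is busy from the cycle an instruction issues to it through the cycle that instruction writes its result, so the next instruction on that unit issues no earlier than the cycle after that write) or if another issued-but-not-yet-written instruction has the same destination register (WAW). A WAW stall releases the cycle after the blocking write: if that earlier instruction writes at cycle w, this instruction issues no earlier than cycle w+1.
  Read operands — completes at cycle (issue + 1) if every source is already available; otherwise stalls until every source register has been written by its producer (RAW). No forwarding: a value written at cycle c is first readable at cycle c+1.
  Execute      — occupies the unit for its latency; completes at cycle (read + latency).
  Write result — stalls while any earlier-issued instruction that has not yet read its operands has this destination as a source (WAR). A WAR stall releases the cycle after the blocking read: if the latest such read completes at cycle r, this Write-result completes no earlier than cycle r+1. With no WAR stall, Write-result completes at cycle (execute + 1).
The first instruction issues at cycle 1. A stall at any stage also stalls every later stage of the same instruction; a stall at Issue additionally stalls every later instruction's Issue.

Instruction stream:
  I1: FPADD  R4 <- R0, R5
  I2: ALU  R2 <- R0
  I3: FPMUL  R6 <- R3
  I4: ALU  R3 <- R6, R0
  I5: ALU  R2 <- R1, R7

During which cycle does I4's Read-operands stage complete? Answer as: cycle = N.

  I1 | 1 | 2 | 5 | 6
  I2 | 2 | 3 | 4 | 5
  I3 | 3 | 4 | 9 | 10
  I4 | 6 | 11 | 12 | 13   struct: ALU busy until I2 writes@5 · RAW R6: wait I3 write@10
  I5 | 14 | 15 | 16 | 17   struct: ALU busy until I4 writes@13

cycle = 11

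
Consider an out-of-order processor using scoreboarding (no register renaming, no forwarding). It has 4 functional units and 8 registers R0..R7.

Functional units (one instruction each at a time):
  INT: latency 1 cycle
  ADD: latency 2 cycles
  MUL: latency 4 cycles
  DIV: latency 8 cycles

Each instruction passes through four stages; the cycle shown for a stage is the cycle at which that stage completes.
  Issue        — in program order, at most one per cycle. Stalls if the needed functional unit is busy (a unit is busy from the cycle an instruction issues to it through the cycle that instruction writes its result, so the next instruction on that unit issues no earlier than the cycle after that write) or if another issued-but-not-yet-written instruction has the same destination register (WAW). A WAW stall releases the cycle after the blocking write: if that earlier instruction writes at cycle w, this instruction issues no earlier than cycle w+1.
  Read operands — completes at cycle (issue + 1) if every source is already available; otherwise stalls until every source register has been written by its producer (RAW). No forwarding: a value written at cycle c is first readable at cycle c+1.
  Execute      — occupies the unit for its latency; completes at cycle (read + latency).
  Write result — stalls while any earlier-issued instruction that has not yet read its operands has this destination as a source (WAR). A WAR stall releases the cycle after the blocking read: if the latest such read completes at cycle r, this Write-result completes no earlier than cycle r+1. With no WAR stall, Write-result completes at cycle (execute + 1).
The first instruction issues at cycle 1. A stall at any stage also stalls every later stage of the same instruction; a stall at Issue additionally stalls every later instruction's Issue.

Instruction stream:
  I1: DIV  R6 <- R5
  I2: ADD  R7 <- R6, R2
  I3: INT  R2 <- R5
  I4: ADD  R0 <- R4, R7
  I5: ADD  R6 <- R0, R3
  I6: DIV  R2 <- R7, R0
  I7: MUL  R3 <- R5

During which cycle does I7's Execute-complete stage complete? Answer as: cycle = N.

cycle = 28

I1  is:1  ro:2  ex:10  wr:11
I2  is:2  ro:12  ex:14  wr:15  — RAW R6: wait I1 write@11
I3  is:3  ro:4  ex:5  wr:13  — WAR R2: wait I2 read@12
I4  is:16  ro:17  ex:19  wr:20  — struct: ADD busy until I2 writes@15
I5  is:21  ro:22  ex:24  wr:25  — struct: ADD busy until I4 writes@20
I6  is:22  ro:23  ex:31  wr:32
I7  is:23  ro:24  ex:28  wr:29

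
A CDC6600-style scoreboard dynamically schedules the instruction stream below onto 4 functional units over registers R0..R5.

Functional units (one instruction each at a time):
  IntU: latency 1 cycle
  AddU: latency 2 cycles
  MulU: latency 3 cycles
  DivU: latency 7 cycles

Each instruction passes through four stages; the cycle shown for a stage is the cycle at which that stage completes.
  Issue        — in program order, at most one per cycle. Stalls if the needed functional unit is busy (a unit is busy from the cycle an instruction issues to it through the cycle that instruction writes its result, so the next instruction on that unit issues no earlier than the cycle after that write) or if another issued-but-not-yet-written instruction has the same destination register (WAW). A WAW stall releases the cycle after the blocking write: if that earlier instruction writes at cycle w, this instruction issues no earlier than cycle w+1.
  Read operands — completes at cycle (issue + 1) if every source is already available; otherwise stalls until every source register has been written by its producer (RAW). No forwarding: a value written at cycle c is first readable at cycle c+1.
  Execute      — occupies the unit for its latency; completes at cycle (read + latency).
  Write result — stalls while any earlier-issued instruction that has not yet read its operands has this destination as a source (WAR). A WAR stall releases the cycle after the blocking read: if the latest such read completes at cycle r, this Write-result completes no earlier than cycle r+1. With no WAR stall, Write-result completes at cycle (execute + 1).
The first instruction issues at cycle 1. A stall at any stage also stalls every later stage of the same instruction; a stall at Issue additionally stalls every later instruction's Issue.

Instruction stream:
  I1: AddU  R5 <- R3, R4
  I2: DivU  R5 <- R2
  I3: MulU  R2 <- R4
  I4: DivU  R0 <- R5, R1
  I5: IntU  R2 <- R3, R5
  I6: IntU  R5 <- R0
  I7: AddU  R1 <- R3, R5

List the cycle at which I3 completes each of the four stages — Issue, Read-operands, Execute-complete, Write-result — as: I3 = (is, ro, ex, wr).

I3 = (7, 8, 11, 12)

t=1  I1 dispatched to AddU
t=2  I1 operands ready
t=4  I1 complete
t=5  R5←I1
t=6  I2 dispatched to DivU
t=7  I2 operands ready, I3 dispatched to MulU
t=8  I3 operands ready
t=11  I3 complete
t=12  R2←I3
t=14  I2 complete
t=15  R5←I2
t=16  I4 dispatched to DivU
t=17  I4 operands ready, I5 dispatched to IntU
t=18  I5 operands ready
t=19  I5 complete
t=20  R2←I5
t=21  I6 dispatched to IntU
t=22  I7 dispatched to AddU
t=24  I4 complete
t=25  R0←I4
t=26  I6 operands ready
t=27  I6 complete
t=28  R5←I6
t=29  I7 operands ready
t=31  I7 complete
t=32  R1←I7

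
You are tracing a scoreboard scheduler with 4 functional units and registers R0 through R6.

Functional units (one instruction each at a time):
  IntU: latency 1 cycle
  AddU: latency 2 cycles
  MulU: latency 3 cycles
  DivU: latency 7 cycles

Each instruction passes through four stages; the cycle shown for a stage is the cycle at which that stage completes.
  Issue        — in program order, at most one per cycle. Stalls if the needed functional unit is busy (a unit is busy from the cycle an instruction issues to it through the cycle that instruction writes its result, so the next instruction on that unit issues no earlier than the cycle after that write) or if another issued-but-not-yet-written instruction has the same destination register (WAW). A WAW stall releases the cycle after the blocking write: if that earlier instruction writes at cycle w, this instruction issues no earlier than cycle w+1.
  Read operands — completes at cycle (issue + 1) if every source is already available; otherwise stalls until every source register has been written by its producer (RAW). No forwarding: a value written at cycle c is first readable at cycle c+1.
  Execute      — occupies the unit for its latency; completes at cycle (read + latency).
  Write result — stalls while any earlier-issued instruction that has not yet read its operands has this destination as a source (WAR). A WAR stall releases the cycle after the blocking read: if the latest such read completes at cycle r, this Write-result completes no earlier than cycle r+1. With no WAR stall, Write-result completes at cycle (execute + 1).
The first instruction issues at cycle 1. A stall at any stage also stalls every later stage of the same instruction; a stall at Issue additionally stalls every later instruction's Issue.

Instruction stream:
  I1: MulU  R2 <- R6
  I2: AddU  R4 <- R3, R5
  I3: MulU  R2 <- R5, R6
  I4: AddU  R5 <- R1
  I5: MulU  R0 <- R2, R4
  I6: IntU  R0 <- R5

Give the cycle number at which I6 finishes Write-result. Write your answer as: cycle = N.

1) issue 1, read 2, done 5, write 6
2) issue 2, read 3, done 5, write 6
3) issue 7, read 8, done 11, write 12  <struct: MulU busy until I1 writes@6>
4) issue 8, read 9, done 11, write 12
5) issue 13, read 14, done 17, write 18  <struct: MulU busy until I3 writes@12>
6) issue 19, read 20, done 21, write 22  <WAW R0: wait I5 write@18>

cycle = 22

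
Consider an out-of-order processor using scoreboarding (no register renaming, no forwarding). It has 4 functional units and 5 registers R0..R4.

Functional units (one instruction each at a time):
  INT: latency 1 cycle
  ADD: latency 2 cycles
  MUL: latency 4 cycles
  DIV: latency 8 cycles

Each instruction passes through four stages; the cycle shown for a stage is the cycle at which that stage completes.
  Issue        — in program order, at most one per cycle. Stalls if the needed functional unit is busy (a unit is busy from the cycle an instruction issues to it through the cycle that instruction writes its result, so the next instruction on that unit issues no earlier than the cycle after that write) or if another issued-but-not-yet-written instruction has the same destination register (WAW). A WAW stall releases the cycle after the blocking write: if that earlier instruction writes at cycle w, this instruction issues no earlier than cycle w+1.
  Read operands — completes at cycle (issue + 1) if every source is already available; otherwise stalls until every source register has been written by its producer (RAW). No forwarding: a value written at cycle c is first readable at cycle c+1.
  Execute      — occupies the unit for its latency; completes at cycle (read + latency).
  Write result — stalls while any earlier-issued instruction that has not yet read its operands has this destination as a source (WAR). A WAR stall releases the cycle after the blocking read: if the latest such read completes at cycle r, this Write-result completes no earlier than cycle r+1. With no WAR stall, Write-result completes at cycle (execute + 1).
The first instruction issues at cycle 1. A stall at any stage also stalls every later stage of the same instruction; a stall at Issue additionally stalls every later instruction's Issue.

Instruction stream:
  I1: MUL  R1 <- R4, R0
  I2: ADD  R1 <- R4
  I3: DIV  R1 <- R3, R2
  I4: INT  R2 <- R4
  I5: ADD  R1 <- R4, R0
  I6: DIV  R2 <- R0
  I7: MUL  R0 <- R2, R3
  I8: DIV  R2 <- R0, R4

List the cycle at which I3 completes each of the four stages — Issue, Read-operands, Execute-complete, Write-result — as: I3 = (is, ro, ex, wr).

I1: IS=1 RO=2 EX=6 WR=7
I2: IS=8 RO=9 EX=11 WR=12  [WAW R1: wait I1 write@7]
I3: IS=13 RO=14 EX=22 WR=23  [WAW R1: wait I2 write@12]
I4: IS=14 RO=15 EX=16 WR=17
I5: IS=24 RO=25 EX=27 WR=28  [WAW R1: wait I3 write@23]
I6: IS=25 RO=26 EX=34 WR=35
I7: IS=26 RO=36 EX=40 WR=41  [RAW R2: wait I6 write@35]
I8: IS=36 RO=42 EX=50 WR=51  [struct: DIV busy until I6 writes@35; RAW R0: wait I7 write@41]

I3 = (13, 14, 22, 23)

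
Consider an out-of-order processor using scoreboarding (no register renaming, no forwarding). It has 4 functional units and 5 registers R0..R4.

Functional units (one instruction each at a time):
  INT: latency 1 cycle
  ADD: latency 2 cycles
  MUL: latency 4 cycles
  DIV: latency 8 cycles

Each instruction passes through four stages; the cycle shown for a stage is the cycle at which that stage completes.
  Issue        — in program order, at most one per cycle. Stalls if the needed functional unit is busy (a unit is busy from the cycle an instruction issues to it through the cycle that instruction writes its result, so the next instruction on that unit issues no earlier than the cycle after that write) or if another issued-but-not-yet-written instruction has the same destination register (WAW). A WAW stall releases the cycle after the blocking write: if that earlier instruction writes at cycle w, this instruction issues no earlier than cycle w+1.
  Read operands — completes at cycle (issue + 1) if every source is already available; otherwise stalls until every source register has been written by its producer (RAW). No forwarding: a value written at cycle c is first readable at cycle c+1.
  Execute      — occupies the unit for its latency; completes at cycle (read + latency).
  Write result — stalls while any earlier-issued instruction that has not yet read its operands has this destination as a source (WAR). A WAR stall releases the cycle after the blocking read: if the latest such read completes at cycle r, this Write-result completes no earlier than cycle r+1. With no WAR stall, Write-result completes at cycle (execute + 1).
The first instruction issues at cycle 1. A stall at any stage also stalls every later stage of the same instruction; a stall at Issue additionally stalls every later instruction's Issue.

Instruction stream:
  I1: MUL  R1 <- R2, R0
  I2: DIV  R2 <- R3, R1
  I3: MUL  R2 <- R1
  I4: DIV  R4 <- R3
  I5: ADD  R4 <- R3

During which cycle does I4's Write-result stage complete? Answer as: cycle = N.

[1] I1→MUL
[2] I1 RO, I2→DIV
[6] I1 EX
[7] I1 WR R1
[8] I2 RO
[16] I2 EX
[17] I2 WR R2
[18] I3→MUL
[19] I3 RO, I4→DIV
[20] I4 RO
[23] I3 EX
[24] I3 WR R2
[28] I4 EX
[29] I4 WR R4
[30] I5→ADD
[31] I5 RO
[33] I5 EX
[34] I5 WR R4

cycle = 29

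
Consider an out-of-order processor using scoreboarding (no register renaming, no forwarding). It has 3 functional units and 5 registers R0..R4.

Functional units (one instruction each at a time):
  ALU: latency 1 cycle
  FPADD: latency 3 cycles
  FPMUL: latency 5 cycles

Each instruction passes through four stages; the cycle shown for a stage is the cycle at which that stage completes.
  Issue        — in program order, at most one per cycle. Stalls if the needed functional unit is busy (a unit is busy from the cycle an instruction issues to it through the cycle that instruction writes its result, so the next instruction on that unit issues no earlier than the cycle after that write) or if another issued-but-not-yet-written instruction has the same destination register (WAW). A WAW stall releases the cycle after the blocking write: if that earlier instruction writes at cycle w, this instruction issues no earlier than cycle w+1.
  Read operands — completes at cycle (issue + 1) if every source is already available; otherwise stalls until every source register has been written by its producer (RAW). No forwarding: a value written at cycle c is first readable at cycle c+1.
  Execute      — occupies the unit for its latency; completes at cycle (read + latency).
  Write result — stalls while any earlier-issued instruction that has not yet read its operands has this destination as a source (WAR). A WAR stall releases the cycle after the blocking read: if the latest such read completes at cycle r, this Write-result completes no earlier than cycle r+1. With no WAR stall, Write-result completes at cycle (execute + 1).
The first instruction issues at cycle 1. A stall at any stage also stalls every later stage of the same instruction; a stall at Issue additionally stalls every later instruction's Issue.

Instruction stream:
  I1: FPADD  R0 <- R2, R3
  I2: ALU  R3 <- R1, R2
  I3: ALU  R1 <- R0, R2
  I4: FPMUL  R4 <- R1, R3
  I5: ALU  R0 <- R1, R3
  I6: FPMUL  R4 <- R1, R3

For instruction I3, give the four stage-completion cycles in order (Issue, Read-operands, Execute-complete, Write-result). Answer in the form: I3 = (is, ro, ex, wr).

I3 = (6, 7, 8, 9)

c1: I1 dispatched to FPADD
c2: I1 operands ready · I2 dispatched to ALU
c3: I2 operands ready
c4: I2 complete
c5: I1 complete · R3←I2
c6: R0←I1 · I3 dispatched to ALU
c7: I3 operands ready · I4 dispatched to FPMUL
c8: I3 complete
c9: R1←I3
c10: I4 operands ready · I5 dispatched to ALU
c11: I5 operands ready
c12: I5 complete
c13: R0←I5
c15: I4 complete
c16: R4←I4
c17: I6 dispatched to FPMUL
c18: I6 operands ready
c23: I6 complete
c24: R4←I6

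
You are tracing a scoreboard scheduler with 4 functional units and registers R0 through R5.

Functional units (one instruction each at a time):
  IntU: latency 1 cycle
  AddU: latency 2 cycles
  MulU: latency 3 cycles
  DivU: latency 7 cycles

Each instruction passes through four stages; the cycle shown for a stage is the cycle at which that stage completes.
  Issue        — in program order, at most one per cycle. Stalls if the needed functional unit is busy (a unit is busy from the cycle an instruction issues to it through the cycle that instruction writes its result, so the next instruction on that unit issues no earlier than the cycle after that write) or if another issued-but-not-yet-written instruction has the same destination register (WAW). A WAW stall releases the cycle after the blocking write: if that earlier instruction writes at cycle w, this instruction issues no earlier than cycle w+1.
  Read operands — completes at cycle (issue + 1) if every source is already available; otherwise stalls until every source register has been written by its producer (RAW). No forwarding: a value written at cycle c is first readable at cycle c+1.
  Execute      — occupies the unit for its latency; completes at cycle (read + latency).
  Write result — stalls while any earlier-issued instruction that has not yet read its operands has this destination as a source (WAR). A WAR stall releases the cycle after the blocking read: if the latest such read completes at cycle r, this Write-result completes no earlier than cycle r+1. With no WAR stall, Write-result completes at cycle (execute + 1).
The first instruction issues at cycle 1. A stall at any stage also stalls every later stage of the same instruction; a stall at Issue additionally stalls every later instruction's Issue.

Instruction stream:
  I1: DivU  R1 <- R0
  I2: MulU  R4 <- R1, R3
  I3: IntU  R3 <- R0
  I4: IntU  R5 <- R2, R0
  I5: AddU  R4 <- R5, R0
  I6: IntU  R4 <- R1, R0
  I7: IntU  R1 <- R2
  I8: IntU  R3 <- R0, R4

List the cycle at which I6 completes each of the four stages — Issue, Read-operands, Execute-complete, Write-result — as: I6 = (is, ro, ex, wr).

I6 = (21, 22, 23, 24)

[I1] 1/2/9/10
[I2] 2/11/14/15  (RAW R1: wait I1 write@10)
[I3] 3/4/5/12  (WAR R3: wait I2 read@11)
[I4] 13/14/15/16  (struct: IntU busy until I3 writes@12)
[I5] 16/17/19/20  (WAW R4: wait I2 write@15)
[I6] 21/22/23/24  (WAW R4: wait I5 write@20)
[I7] 25/26/27/28  (struct: IntU busy until I6 writes@24)
[I8] 29/30/31/32  (struct: IntU busy until I7 writes@28)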